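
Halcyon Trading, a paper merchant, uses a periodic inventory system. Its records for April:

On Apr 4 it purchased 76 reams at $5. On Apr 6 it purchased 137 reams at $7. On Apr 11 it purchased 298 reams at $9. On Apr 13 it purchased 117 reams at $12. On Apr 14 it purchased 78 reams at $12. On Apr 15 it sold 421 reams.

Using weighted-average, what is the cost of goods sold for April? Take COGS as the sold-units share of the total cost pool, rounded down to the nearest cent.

COGS = $3,793.17

Apr 15, sell 421: 421/706 × $6,361.00 → $3,793.17
Ending inventory (cost pool remaining) = $2,567.83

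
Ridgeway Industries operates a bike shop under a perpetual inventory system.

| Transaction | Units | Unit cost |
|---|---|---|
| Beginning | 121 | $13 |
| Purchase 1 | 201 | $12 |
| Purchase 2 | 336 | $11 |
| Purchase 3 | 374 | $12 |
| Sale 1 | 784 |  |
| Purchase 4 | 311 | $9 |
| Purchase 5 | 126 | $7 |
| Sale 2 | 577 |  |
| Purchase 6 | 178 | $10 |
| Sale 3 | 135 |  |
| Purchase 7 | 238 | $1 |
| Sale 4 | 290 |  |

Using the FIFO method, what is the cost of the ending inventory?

Ending inventory = $99

Sale 1 (784) [FIFO — oldest first]: 121 @ $13 + 201 @ $12 + 336 @ $11 + 126 @ $12 = $9,193
Sale 2 (577) [FIFO — oldest first]: 248 @ $12 + 311 @ $9 + 18 @ $7 = $5,901
Sale 3 (135) [FIFO — oldest first]: 108 @ $7 + 27 @ $10 = $1,026
Sale 4 (290) [FIFO — oldest first]: 151 @ $10 + 139 @ $1 = $1,649
Total COGS = $9,193 + $5,901 + $1,026 + $1,649 = $17,769
Ending inventory: 99 @ $1 = $99
Check: goods available $17,868 = COGS $17,769 + ending $99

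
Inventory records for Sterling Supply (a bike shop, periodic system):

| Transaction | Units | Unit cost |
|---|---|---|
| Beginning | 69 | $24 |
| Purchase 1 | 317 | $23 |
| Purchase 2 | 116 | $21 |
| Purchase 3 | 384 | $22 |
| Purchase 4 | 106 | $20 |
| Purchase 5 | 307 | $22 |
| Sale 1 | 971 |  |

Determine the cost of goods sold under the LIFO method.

Sale 1 (971) [LIFO — newest first]: 307 @ $22 + 106 @ $20 + 384 @ $22 + 116 @ $21 + 58 @ $23 = $21,092
Ending inventory: 69 @ $24 + 259 @ $23 = $7,613

COGS = $21,092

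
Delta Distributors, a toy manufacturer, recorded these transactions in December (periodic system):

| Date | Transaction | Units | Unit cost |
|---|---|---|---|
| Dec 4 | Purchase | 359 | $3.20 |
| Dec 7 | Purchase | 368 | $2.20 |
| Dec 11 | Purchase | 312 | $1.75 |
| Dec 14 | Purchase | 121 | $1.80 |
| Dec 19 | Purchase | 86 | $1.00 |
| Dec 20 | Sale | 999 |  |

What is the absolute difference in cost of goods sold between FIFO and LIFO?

$416.60

FIFO COGS: 359 @ $3.20 + 368 @ $2.20 + 272 @ $1.75 = $2,434.40
LIFO COGS: 86 @ $1.00 + 121 @ $1.80 + 312 @ $1.75 + 368 @ $2.20 + 112 @ $3.20 = $2,017.80
Difference = |$2,434.40 − $2,017.80| = $416.60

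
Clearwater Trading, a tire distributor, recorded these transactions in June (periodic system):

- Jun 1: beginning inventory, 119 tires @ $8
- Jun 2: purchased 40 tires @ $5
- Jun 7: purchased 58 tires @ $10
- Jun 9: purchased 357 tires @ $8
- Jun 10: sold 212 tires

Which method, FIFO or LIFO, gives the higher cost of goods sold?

FIFO COGS: 119 @ $8 + 40 @ $5 + 53 @ $10 = $1,682
LIFO COGS: 212 @ $8 = $1,696

LIFO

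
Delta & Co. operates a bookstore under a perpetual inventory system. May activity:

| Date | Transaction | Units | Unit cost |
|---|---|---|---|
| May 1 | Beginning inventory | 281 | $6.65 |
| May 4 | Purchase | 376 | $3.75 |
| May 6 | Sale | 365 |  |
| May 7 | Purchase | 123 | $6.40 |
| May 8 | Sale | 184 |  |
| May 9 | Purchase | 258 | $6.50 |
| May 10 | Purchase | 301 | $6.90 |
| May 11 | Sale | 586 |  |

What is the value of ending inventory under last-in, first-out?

May 6, 365 sold [LIFO — newest first]: 365 @ $3.75 = $1,368.75
May 8, 184 sold [LIFO — newest first]: 123 @ $6.40 + 11 @ $3.75 + 50 @ $6.65 = $1,160.95
May 11, 586 sold [LIFO — newest first]: 301 @ $6.90 + 258 @ $6.50 + 27 @ $6.65 = $3,933.45
Total COGS = $1,368.75 + $1,160.95 + $3,933.45 = $6,463.15
Ending inventory: 204 @ $6.65 = $1,356.60
Check: goods available $7,819.75 = COGS $6,463.15 + ending $1,356.60

Ending inventory = $1,356.60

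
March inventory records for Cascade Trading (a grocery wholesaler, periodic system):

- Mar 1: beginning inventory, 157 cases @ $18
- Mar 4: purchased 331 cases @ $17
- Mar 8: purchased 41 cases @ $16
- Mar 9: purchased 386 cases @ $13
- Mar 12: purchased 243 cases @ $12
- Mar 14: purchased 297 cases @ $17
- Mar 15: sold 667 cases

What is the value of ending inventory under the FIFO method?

Mar 15, 667 sold [FIFO — oldest first]: 157 @ $18 + 331 @ $17 + 41 @ $16 + 138 @ $13 = $10,903
Ending inventory: 248 @ $13 + 243 @ $12 + 297 @ $17 = $11,189
Check: goods available $22,092 = COGS $10,903 + ending $11,189

Ending inventory = $11,189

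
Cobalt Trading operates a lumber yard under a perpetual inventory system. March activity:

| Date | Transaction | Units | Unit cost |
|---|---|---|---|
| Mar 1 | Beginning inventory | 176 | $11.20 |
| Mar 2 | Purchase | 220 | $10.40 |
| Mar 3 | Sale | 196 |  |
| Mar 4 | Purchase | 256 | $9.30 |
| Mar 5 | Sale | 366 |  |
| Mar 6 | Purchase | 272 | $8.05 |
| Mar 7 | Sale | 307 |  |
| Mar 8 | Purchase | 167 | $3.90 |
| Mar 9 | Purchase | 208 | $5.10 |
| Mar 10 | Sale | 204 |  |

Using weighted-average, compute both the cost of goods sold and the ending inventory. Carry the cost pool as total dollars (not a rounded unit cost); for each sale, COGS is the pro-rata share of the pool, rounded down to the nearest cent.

COGS = $9,395.57; ending inventory = $1,146.13

After Mar 1: 176 on hand, pool $1,971.20 (≈ $11.2000 each)
After Mar 2: 396 on hand, pool $4,259.20 (≈ $10.7556 each)
Mar 3, sell 196: 196/396 × $4,259.20 → $2,108.08
After Mar 4: 456 on hand, pool $4,531.92 (≈ $9.9384 each)
Mar 5, sell 366: 366/456 × $4,531.92 → $3,637.46
After Mar 6: 362 on hand, pool $3,084.06 (≈ $8.5195 each)
Mar 7, sell 307: 307/362 × $3,084.06 → $2,615.48
After Mar 8: 222 on hand, pool $1,119.88 (≈ $5.0445 each)
After Mar 9: 430 on hand, pool $2,180.68 (≈ $5.0713 each)
Mar 10, sell 204: 204/430 × $2,180.68 → $1,034.55
Total COGS = $2,108.08 + $3,637.46 + $2,615.48 + $1,034.55 = $9,395.57
Ending inventory (cost pool remaining) = $1,146.13
Check: goods available $10,541.70 = COGS $9,395.57 + ending $1,146.13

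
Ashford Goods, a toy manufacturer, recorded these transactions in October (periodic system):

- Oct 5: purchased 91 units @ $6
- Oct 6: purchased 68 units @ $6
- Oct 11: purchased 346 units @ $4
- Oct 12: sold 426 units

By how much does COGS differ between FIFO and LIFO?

$158

FIFO COGS: 91 @ $6 + 68 @ $6 + 267 @ $4 = $2,022
LIFO COGS: 346 @ $4 + 68 @ $6 + 12 @ $6 = $1,864
Difference = |$2,022 − $1,864| = $158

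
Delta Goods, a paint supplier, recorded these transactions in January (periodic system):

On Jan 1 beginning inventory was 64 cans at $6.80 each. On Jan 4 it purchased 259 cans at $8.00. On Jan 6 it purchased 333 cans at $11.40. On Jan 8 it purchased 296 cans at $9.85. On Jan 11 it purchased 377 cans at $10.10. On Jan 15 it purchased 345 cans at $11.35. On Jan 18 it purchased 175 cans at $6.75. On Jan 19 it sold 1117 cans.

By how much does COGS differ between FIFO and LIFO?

FIFO COGS: 64 @ $6.80 + 259 @ $8.00 + 333 @ $11.40 + 296 @ $9.85 + 165 @ $10.10 = $10,885.50
LIFO COGS: 175 @ $6.75 + 345 @ $11.35 + 377 @ $10.10 + 220 @ $9.85 = $11,071.70
Difference = |$10,885.50 − $11,071.70| = $186.20

$186.20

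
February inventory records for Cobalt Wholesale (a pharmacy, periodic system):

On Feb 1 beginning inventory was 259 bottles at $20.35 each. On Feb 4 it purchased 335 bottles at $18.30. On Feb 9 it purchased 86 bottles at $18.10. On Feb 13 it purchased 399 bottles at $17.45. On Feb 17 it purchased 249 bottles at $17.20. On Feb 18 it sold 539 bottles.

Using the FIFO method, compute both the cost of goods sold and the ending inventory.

Feb 18, 539 sold [FIFO — oldest first]: 259 @ $20.35 + 280 @ $18.30 = $10,394.65
Ending inventory: 55 @ $18.30 + 86 @ $18.10 + 399 @ $17.45 + 249 @ $17.20 = $13,808.45

COGS = $10,394.65; ending inventory = $13,808.45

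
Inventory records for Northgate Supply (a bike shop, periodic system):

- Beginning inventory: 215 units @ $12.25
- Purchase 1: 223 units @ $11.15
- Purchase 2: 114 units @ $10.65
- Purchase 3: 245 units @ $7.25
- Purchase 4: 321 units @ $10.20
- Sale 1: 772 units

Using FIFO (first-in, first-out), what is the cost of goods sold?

Sale 1 (772) [FIFO — oldest first]: 215 @ $12.25 + 223 @ $11.15 + 114 @ $10.65 + 220 @ $7.25 = $7,929.30
Ending inventory: 25 @ $7.25 + 321 @ $10.20 = $3,455.45

COGS = $7,929.30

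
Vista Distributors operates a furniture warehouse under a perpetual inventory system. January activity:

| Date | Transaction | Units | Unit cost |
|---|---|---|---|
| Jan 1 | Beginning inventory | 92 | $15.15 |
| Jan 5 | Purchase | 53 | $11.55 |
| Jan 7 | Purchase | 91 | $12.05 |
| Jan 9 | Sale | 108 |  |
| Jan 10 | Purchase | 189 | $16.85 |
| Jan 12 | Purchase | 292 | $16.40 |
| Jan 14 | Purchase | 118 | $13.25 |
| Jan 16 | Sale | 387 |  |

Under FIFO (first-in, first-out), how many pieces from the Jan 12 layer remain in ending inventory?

Jan 9, 108 sold [FIFO — oldest first]: 92 @ $15.15 + 16 @ $11.55 = $1,578.60
Jan 16, 387 sold [FIFO — oldest first]: 37 @ $11.55 + 91 @ $12.05 + 189 @ $16.85 + 70 @ $16.40 = $5,856.55
Total COGS = $1,578.60 + $5,856.55 = $7,435.15
Ending inventory: 222 @ $16.40 + 118 @ $13.25 = $5,204.30
Check: goods available $12,639.45 = COGS $7,435.15 + ending $5,204.30

222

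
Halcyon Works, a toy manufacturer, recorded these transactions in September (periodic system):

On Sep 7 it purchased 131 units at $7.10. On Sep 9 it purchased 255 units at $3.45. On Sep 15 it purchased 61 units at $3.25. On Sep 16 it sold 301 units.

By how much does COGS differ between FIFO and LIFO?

FIFO COGS: 131 @ $7.10 + 170 @ $3.45 = $1,516.60
LIFO COGS: 61 @ $3.25 + 240 @ $3.45 = $1,026.25
Difference = |$1,516.60 − $1,026.25| = $490.35

$490.35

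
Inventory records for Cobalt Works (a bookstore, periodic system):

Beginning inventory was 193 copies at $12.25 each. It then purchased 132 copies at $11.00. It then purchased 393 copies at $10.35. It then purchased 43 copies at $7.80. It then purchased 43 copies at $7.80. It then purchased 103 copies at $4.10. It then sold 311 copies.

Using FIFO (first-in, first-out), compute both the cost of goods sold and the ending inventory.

Sale 1 (311) [FIFO — oldest first]: 193 @ $12.25 + 118 @ $11.00 = $3,662.25
Ending inventory: 14 @ $11.00 + 393 @ $10.35 + 43 @ $7.80 + 43 @ $7.80 + 103 @ $4.10 = $5,314.65

COGS = $3,662.25; ending inventory = $5,314.65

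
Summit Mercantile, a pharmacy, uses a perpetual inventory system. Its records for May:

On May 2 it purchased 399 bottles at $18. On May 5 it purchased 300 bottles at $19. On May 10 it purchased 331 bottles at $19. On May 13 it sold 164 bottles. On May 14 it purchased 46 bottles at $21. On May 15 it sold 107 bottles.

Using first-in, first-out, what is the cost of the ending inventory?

Ending inventory = $15,259

May 13, 164 sold [FIFO — oldest first]: 164 @ $18 = $2,952
May 15, 107 sold [FIFO — oldest first]: 107 @ $18 = $1,926
Total COGS = $2,952 + $1,926 = $4,878
Ending inventory: 128 @ $18 + 300 @ $19 + 331 @ $19 + 46 @ $21 = $15,259
Check: goods available $20,137 = COGS $4,878 + ending $15,259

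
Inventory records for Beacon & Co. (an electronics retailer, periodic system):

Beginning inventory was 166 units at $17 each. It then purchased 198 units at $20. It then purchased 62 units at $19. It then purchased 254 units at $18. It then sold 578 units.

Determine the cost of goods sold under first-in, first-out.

COGS = $10,696

Sale 1 (578) [FIFO — oldest first]: 166 @ $17 + 198 @ $20 + 62 @ $19 + 152 @ $18 = $10,696
Ending inventory: 102 @ $18 = $1,836
Check: goods available $12,532 = COGS $10,696 + ending $1,836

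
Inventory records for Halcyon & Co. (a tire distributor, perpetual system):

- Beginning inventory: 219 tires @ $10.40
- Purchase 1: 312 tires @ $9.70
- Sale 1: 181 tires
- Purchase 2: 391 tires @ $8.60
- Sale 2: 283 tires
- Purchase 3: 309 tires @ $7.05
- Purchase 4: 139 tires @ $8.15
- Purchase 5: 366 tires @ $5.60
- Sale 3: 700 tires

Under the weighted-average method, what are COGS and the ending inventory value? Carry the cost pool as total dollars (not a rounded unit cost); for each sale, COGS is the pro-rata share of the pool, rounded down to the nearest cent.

After Beginning: 219 on hand, pool $2,277.60 (≈ $10.4000 each)
After Purchase 1: 531 on hand, pool $5,304.00 (≈ $9.9887 each)
Sale 1, sell 181: 181/531 × $5,304.00 → $1,807.95
After Purchase 2: 741 on hand, pool $6,858.65 (≈ $9.2559 each)
Sale 2, sell 283: 283/741 × $6,858.65 → $2,619.43
After Purchase 3: 767 on hand, pool $6,417.67 (≈ $8.3672 each)
After Purchase 4: 906 on hand, pool $7,550.52 (≈ $8.3339 each)
After Purchase 5: 1272 on hand, pool $9,600.12 (≈ $7.5473 each)
Sale 3, sell 700: 700/1272 × $9,600.12 → $5,283.08
Total COGS = $1,807.95 + $2,619.43 + $5,283.08 = $9,710.46
Ending inventory (cost pool remaining) = $4,317.04

COGS = $9,710.46; ending inventory = $4,317.04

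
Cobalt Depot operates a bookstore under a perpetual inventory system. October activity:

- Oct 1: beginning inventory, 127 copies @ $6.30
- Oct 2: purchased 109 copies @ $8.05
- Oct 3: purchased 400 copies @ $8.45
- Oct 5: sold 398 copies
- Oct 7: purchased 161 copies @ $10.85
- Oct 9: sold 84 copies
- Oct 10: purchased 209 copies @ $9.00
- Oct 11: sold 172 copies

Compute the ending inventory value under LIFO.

Oct 5, 398 sold [LIFO — newest first]: 398 @ $8.45 = $3,363.10
Oct 9, 84 sold [LIFO — newest first]: 84 @ $10.85 = $911.40
Oct 11, 172 sold [LIFO — newest first]: 172 @ $9.00 = $1,548.00
Total COGS = $3,363.10 + $911.40 + $1,548.00 = $5,822.50
Ending inventory: 127 @ $6.30 + 109 @ $8.05 + 2 @ $8.45 + 77 @ $10.85 + 37 @ $9.00 = $2,862.90

Ending inventory = $2,862.90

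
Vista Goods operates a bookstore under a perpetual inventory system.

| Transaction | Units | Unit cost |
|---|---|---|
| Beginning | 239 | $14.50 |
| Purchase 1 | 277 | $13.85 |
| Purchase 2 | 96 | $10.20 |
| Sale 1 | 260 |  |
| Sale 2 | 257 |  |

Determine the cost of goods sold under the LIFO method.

Sale 1 (260) [LIFO — newest first]: 96 @ $10.20 + 164 @ $13.85 = $3,250.60
Sale 2 (257) [LIFO — newest first]: 113 @ $13.85 + 144 @ $14.50 = $3,653.05
Total COGS = $3,250.60 + $3,653.05 = $6,903.65
Ending inventory: 95 @ $14.50 = $1,377.50

COGS = $6,903.65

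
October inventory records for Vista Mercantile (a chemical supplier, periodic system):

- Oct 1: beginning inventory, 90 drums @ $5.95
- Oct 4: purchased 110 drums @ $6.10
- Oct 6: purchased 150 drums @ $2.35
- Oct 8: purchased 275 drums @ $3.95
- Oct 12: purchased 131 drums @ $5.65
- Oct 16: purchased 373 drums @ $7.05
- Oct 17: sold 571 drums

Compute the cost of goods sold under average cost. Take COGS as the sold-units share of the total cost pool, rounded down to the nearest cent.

COGS = $3,042.15

Oct 17, sell 571: 571/1129 × $6,015.05 → $3,042.15
Ending inventory (cost pool remaining) = $2,972.90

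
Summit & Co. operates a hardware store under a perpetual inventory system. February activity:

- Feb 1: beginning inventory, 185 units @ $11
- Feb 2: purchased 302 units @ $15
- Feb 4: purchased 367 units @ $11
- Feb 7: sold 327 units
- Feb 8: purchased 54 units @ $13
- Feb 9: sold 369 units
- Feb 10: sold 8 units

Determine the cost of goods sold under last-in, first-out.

COGS = $8,984

Feb 7, 327 sold [LIFO — newest first]: 327 @ $11 = $3,597
Feb 9, 369 sold [LIFO — newest first]: 54 @ $13 + 40 @ $11 + 275 @ $15 = $5,267
Feb 10, 8 sold [LIFO — newest first]: 8 @ $15 = $120
Total COGS = $3,597 + $5,267 + $120 = $8,984
Ending inventory: 185 @ $11 + 19 @ $15 = $2,320
Check: goods available $11,304 = COGS $8,984 + ending $2,320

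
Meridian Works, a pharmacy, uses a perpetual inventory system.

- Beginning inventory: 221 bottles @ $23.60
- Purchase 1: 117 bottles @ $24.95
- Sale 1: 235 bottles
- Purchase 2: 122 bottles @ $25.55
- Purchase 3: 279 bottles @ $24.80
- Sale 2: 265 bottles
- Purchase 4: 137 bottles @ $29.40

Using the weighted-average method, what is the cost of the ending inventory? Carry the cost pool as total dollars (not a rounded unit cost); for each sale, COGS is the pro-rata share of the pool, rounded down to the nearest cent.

Ending inventory = $9,962.61

After Beginning: 221 on hand, pool $5,215.60 (≈ $23.6000 each)
After Purchase 1: 338 on hand, pool $8,134.75 (≈ $24.0673 each)
Sale 1, sell 235: 235/338 × $8,134.75 → $5,655.81
After Purchase 2: 225 on hand, pool $5,596.04 (≈ $24.8713 each)
After Purchase 3: 504 on hand, pool $12,515.24 (≈ $24.8318 each)
Sale 2, sell 265: 265/504 × $12,515.24 → $6,580.43
After Purchase 4: 376 on hand, pool $9,962.61 (≈ $26.4963 each)
Total COGS = $5,655.81 + $6,580.43 = $12,236.24
Ending inventory (cost pool remaining) = $9,962.61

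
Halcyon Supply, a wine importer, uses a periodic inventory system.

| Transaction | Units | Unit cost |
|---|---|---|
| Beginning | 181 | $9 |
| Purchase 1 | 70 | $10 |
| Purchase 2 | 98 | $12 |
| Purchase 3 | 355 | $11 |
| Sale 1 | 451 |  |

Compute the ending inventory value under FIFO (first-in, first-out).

Sale 1 (451) [FIFO — oldest first]: 181 @ $9 + 70 @ $10 + 98 @ $12 + 102 @ $11 = $4,627
Ending inventory: 253 @ $11 = $2,783

Ending inventory = $2,783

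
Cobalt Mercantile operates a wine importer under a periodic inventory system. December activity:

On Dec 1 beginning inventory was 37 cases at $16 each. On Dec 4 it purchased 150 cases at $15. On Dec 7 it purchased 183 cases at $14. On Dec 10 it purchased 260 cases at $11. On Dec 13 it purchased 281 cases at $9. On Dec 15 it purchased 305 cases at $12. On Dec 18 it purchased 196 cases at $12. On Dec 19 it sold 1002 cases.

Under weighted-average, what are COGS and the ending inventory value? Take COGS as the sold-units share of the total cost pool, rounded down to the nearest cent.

COGS = $11,925.36; ending inventory = $4,879.64

Dec 19, sell 1002: 1002/1412 × $16,805.00 → $11,925.36
Ending inventory (cost pool remaining) = $4,879.64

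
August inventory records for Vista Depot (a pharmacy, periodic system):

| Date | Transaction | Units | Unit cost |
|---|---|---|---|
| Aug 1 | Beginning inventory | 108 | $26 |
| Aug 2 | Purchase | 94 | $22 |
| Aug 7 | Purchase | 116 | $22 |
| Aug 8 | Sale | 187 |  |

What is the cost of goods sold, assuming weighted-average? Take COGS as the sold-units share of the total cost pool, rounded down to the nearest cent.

COGS = $4,368.03

Aug 8, sell 187: 187/318 × $7,428.00 → $4,368.03
Ending inventory (cost pool remaining) = $3,059.97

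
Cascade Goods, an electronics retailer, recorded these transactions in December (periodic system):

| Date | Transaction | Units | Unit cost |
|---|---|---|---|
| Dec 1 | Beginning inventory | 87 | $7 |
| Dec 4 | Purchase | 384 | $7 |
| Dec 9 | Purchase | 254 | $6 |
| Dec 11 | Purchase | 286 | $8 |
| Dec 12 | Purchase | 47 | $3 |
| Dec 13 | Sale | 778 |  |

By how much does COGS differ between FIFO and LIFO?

FIFO COGS: 87 @ $7 + 384 @ $7 + 254 @ $6 + 53 @ $8 = $5,245
LIFO COGS: 47 @ $3 + 286 @ $8 + 254 @ $6 + 191 @ $7 = $5,290
Difference = |$5,245 − $5,290| = $45

$45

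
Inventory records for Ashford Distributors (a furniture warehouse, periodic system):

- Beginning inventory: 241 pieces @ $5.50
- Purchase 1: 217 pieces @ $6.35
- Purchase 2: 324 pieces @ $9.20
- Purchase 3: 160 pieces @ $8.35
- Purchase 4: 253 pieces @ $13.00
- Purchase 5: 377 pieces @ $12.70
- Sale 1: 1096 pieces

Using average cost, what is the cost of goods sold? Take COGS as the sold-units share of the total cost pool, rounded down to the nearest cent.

Sale 1, sell 1096: 1096/1572 × $15,097.15 → $10,525.74
Ending inventory (cost pool remaining) = $4,571.41

COGS = $10,525.74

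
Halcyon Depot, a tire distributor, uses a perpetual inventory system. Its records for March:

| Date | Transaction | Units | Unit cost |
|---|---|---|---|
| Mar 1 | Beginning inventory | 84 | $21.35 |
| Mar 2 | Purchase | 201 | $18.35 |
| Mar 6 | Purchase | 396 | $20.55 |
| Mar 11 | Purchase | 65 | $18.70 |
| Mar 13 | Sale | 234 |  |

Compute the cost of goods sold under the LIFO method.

Mar 13, 234 sold [LIFO — newest first]: 65 @ $18.70 + 169 @ $20.55 = $4,688.45
Ending inventory: 84 @ $21.35 + 201 @ $18.35 + 227 @ $20.55 = $10,146.60
Check: goods available $14,835.05 = COGS $4,688.45 + ending $10,146.60

COGS = $4,688.45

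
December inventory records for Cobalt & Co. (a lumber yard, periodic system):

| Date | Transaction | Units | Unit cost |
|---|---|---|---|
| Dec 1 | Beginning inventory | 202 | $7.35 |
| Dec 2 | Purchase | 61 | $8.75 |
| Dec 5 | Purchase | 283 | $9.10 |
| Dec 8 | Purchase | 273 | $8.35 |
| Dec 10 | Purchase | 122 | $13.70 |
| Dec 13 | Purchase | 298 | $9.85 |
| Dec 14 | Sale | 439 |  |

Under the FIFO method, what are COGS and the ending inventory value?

COGS = $3,620.05; ending inventory = $7,859.95

Dec 14, 439 sold [FIFO — oldest first]: 202 @ $7.35 + 61 @ $8.75 + 176 @ $9.10 = $3,620.05
Ending inventory: 107 @ $9.10 + 273 @ $8.35 + 122 @ $13.70 + 298 @ $9.85 = $7,859.95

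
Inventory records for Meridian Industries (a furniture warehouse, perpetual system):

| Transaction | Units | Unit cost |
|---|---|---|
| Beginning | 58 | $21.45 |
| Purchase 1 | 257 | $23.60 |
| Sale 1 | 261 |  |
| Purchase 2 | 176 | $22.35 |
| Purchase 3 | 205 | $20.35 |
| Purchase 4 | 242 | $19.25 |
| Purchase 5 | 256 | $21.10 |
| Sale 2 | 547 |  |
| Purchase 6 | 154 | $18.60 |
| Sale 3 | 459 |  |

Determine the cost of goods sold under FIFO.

Sale 1 (261) [FIFO — oldest first]: 58 @ $21.45 + 203 @ $23.60 = $6,034.90
Sale 2 (547) [FIFO — oldest first]: 54 @ $23.60 + 176 @ $22.35 + 205 @ $20.35 + 112 @ $19.25 = $11,535.75
Sale 3 (459) [FIFO — oldest first]: 130 @ $19.25 + 256 @ $21.10 + 73 @ $18.60 = $9,261.90
Total COGS = $6,034.90 + $11,535.75 + $9,261.90 = $26,832.55
Ending inventory: 81 @ $18.60 = $1,506.60
Check: goods available $28,339.15 = COGS $26,832.55 + ending $1,506.60

COGS = $26,832.55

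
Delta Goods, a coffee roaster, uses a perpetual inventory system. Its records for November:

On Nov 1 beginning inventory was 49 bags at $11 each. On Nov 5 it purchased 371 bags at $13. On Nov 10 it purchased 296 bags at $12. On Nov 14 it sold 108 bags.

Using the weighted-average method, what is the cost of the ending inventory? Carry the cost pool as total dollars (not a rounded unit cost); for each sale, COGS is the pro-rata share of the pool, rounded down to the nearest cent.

Ending inventory = $7,569.44

After Nov 1: 49 on hand, pool $539.00 (≈ $11.0000 each)
After Nov 5: 420 on hand, pool $5,362.00 (≈ $12.7667 each)
After Nov 10: 716 on hand, pool $8,914.00 (≈ $12.4497 each)
Nov 14, sell 108: 108/716 × $8,914.00 → $1,344.56
Ending inventory (cost pool remaining) = $7,569.44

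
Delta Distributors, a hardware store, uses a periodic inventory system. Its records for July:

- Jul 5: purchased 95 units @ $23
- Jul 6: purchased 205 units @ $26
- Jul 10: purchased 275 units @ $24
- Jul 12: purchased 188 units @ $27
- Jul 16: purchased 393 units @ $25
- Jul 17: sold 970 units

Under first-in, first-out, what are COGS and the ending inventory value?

COGS = $24,366; ending inventory = $4,650

Jul 17, 970 sold [FIFO — oldest first]: 95 @ $23 + 205 @ $26 + 275 @ $24 + 188 @ $27 + 207 @ $25 = $24,366
Ending inventory: 186 @ $25 = $4,650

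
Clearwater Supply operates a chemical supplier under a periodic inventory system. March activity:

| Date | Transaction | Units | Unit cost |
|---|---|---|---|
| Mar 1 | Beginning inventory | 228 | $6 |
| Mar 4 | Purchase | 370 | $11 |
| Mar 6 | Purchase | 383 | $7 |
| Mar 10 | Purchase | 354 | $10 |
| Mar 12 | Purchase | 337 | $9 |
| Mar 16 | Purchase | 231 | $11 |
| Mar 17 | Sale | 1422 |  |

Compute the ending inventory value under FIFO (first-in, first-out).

Ending inventory = $4,791

Mar 17, 1422 sold [FIFO — oldest first]: 228 @ $6 + 370 @ $11 + 383 @ $7 + 354 @ $10 + 87 @ $9 = $12,442
Ending inventory: 250 @ $9 + 231 @ $11 = $4,791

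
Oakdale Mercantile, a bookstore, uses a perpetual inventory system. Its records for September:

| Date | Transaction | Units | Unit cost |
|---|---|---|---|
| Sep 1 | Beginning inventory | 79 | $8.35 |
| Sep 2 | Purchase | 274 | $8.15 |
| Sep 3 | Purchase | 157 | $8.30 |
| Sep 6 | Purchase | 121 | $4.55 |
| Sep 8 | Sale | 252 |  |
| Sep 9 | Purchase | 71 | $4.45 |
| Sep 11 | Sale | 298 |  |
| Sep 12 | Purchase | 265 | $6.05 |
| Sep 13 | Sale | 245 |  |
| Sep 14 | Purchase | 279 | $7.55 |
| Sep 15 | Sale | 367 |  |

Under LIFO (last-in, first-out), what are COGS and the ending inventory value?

COGS = $8,071.65; ending inventory = $700.40

Sep 8, 252 sold [LIFO — newest first]: 121 @ $4.55 + 131 @ $8.30 = $1,637.85
Sep 11, 298 sold [LIFO — newest first]: 71 @ $4.45 + 26 @ $8.30 + 201 @ $8.15 = $2,169.90
Sep 13, 245 sold [LIFO — newest first]: 245 @ $6.05 = $1,482.25
Sep 15, 367 sold [LIFO — newest first]: 279 @ $7.55 + 20 @ $6.05 + 68 @ $8.15 = $2,781.65
Total COGS = $1,637.85 + $2,169.90 + $1,482.25 + $2,781.65 = $8,071.65
Ending inventory: 79 @ $8.35 + 5 @ $8.15 = $700.40
Check: goods available $8,772.05 = COGS $8,071.65 + ending $700.40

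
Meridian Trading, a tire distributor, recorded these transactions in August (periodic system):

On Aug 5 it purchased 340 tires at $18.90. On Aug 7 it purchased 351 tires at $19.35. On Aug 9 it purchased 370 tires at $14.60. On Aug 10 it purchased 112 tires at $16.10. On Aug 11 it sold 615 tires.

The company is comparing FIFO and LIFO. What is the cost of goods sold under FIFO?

FIFO COGS: 340 @ $18.90 + 275 @ $19.35 = $11,747.25
LIFO COGS: 112 @ $16.10 + 370 @ $14.60 + 133 @ $19.35 = $9,778.75

COGS = $11,747.25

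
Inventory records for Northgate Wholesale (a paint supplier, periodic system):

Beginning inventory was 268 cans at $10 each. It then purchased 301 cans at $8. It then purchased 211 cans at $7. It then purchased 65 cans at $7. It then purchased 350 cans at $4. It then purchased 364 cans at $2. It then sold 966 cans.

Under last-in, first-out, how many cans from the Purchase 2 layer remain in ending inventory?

24

Sale 1 (966) [LIFO — newest first]: 364 @ $2 + 350 @ $4 + 65 @ $7 + 187 @ $7 = $3,892
Ending inventory: 268 @ $10 + 301 @ $8 + 24 @ $7 = $5,256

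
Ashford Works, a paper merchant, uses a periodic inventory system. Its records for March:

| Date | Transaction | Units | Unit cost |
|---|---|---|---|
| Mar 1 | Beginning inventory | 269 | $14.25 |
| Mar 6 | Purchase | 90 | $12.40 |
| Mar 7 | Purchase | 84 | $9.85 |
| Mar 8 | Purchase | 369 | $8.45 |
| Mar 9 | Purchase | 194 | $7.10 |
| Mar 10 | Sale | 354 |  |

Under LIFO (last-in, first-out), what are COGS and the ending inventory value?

COGS = $2,729.40; ending inventory = $7,542.70

Mar 10, 354 sold [LIFO — newest first]: 194 @ $7.10 + 160 @ $8.45 = $2,729.40
Ending inventory: 269 @ $14.25 + 90 @ $12.40 + 84 @ $9.85 + 209 @ $8.45 = $7,542.70
Check: goods available $10,272.10 = COGS $2,729.40 + ending $7,542.70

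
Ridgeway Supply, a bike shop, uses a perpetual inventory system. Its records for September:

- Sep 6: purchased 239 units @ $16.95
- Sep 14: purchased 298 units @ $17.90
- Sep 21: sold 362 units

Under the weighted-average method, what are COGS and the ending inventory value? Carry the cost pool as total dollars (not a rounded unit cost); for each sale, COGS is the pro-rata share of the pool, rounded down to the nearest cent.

After Sep 6: 239 on hand, pool $4,051.05 (≈ $16.9500 each)
After Sep 14: 537 on hand, pool $9,385.25 (≈ $17.4772 each)
Sep 21, sell 362: 362/537 × $9,385.25 → $6,326.74
Ending inventory (cost pool remaining) = $3,058.51
Check: goods available $9,385.25 = COGS $6,326.74 + ending $3,058.51

COGS = $6,326.74; ending inventory = $3,058.51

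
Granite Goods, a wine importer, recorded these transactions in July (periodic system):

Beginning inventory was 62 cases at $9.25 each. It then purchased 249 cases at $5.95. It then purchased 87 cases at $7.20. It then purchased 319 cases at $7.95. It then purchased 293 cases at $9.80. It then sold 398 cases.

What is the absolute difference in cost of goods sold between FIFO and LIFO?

FIFO COGS: 62 @ $9.25 + 249 @ $5.95 + 87 @ $7.20 = $2,681.45
LIFO COGS: 293 @ $9.80 + 105 @ $7.95 = $3,706.15
Difference = |$2,681.45 − $3,706.15| = $1,024.70

$1,024.70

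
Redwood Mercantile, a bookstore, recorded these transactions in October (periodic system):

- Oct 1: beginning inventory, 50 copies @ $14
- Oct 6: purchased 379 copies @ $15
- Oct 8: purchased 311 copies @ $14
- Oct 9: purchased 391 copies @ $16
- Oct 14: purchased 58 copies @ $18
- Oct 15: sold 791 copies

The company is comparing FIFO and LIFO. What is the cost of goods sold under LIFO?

COGS = $12,119

FIFO COGS: 50 @ $14 + 379 @ $15 + 311 @ $14 + 51 @ $16 = $11,555
LIFO COGS: 58 @ $18 + 391 @ $16 + 311 @ $14 + 31 @ $15 = $12,119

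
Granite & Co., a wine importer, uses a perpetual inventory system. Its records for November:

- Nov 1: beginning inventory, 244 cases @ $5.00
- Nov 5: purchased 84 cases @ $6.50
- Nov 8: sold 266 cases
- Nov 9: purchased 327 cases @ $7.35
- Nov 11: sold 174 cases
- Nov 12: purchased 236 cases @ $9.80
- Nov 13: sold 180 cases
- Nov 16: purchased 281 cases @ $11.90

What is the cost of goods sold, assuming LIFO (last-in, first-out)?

COGS = $4,498.90

Nov 8, 266 sold [LIFO — newest first]: 84 @ $6.50 + 182 @ $5.00 = $1,456.00
Nov 11, 174 sold [LIFO — newest first]: 174 @ $7.35 = $1,278.90
Nov 13, 180 sold [LIFO — newest first]: 180 @ $9.80 = $1,764.00
Total COGS = $1,456.00 + $1,278.90 + $1,764.00 = $4,498.90
Ending inventory: 62 @ $5.00 + 153 @ $7.35 + 56 @ $9.80 + 281 @ $11.90 = $5,327.25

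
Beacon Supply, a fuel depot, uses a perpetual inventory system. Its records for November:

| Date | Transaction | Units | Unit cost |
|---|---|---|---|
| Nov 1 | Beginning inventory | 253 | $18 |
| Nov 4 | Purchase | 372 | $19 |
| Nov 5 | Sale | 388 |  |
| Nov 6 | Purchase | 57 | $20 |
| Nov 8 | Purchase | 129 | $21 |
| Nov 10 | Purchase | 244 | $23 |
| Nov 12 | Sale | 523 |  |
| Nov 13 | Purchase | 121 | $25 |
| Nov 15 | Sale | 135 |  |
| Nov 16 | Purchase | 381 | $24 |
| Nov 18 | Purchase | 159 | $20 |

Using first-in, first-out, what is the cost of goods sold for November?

Nov 5, 388 sold [FIFO — oldest first]: 253 @ $18 + 135 @ $19 = $7,119
Nov 12, 523 sold [FIFO — oldest first]: 237 @ $19 + 57 @ $20 + 129 @ $21 + 100 @ $23 = $10,652
Nov 15, 135 sold [FIFO — oldest first]: 135 @ $23 = $3,105
Total COGS = $7,119 + $10,652 + $3,105 = $20,876
Ending inventory: 9 @ $23 + 121 @ $25 + 381 @ $24 + 159 @ $20 = $15,556
Check: goods available $36,432 = COGS $20,876 + ending $15,556

COGS = $20,876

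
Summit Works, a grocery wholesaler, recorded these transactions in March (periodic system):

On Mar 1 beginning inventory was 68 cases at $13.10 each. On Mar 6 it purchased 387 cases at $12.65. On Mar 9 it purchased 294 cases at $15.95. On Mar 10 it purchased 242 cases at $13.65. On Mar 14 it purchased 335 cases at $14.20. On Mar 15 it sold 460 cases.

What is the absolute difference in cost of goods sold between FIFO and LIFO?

FIFO COGS: 68 @ $13.10 + 387 @ $12.65 + 5 @ $15.95 = $5,866.10
LIFO COGS: 335 @ $14.20 + 125 @ $13.65 = $6,463.25
Difference = |$5,866.10 − $6,463.25| = $597.15

$597.15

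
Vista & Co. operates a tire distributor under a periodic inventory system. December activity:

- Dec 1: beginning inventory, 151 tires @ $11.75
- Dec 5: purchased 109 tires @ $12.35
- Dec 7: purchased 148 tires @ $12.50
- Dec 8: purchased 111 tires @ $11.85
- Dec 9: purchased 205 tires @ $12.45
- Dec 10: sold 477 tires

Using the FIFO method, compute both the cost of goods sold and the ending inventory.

COGS = $5,788.05; ending inventory = $3,049.95

Dec 10, 477 sold [FIFO — oldest first]: 151 @ $11.75 + 109 @ $12.35 + 148 @ $12.50 + 69 @ $11.85 = $5,788.05
Ending inventory: 42 @ $11.85 + 205 @ $12.45 = $3,049.95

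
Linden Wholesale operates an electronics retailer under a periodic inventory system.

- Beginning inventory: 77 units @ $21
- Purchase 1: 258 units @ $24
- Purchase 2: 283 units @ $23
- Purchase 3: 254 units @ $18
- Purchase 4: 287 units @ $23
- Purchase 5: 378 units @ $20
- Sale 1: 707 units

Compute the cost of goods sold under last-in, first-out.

Sale 1 (707) [LIFO — newest first]: 378 @ $20 + 287 @ $23 + 42 @ $18 = $14,917
Ending inventory: 77 @ $21 + 258 @ $24 + 283 @ $23 + 212 @ $18 = $18,134
Check: goods available $33,051 = COGS $14,917 + ending $18,134

COGS = $14,917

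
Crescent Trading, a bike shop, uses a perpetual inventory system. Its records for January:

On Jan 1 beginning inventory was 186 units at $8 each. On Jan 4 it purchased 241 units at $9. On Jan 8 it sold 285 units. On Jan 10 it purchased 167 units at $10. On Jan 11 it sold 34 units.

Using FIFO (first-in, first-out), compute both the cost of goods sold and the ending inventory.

COGS = $2,685; ending inventory = $2,642

Jan 8, 285 sold [FIFO — oldest first]: 186 @ $8 + 99 @ $9 = $2,379
Jan 11, 34 sold [FIFO — oldest first]: 34 @ $9 = $306
Total COGS = $2,379 + $306 = $2,685
Ending inventory: 108 @ $9 + 167 @ $10 = $2,642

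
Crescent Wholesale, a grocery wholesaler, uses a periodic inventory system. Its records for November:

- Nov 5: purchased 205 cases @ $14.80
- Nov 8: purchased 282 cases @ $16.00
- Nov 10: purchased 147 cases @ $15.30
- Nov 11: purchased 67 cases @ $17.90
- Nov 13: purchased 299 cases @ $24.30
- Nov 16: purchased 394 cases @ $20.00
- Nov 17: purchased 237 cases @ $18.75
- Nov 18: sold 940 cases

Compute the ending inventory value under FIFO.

Nov 18, 940 sold [FIFO — oldest first]: 205 @ $14.80 + 282 @ $16.00 + 147 @ $15.30 + 67 @ $17.90 + 239 @ $24.30 = $16,802.10
Ending inventory: 60 @ $24.30 + 394 @ $20.00 + 237 @ $18.75 = $13,781.75

Ending inventory = $13,781.75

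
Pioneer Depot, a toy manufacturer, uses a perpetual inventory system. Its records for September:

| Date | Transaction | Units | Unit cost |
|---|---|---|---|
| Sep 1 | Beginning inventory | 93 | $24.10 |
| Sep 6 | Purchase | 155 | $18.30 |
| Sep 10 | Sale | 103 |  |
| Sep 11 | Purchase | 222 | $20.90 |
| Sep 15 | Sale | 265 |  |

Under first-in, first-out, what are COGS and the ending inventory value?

Sep 10, 103 sold [FIFO — oldest first]: 93 @ $24.10 + 10 @ $18.30 = $2,424.30
Sep 15, 265 sold [FIFO — oldest first]: 145 @ $18.30 + 120 @ $20.90 = $5,161.50
Total COGS = $2,424.30 + $5,161.50 = $7,585.80
Ending inventory: 102 @ $20.90 = $2,131.80

COGS = $7,585.80; ending inventory = $2,131.80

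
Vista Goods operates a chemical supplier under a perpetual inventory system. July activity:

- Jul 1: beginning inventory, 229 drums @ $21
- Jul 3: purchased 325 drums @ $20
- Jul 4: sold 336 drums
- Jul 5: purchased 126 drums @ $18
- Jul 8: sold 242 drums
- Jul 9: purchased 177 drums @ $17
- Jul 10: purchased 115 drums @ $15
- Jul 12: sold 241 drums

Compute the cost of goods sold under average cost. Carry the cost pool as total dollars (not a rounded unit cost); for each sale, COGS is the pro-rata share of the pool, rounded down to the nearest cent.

COGS = $15,699.12

After Jul 1: 229 on hand, pool $4,809.00 (≈ $21.0000 each)
After Jul 3: 554 on hand, pool $11,309.00 (≈ $20.4134 each)
Jul 4, sell 336: 336/554 × $11,309.00 → $6,858.88
After Jul 5: 344 on hand, pool $6,718.12 (≈ $19.5294 each)
Jul 8, sell 242: 242/344 × $6,718.12 → $4,726.11
After Jul 9: 279 on hand, pool $5,001.01 (≈ $17.9248 each)
After Jul 10: 394 on hand, pool $6,726.01 (≈ $17.0711 each)
Jul 12, sell 241: 241/394 × $6,726.01 → $4,114.13
Total COGS = $6,858.88 + $4,726.11 + $4,114.13 = $15,699.12
Ending inventory (cost pool remaining) = $2,611.88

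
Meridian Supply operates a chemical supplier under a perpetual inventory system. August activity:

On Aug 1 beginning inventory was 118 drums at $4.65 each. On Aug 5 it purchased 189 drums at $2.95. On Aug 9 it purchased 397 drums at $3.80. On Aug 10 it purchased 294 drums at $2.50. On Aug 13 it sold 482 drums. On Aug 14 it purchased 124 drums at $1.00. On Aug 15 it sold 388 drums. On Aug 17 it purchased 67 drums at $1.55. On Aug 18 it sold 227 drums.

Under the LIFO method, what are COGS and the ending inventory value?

Aug 13, 482 sold [LIFO — newest first]: 294 @ $2.50 + 188 @ $3.80 = $1,449.40
Aug 15, 388 sold [LIFO — newest first]: 124 @ $1.00 + 209 @ $3.80 + 55 @ $2.95 = $1,080.45
Aug 18, 227 sold [LIFO — newest first]: 67 @ $1.55 + 134 @ $2.95 + 26 @ $4.65 = $620.05
Total COGS = $1,449.40 + $1,080.45 + $620.05 = $3,149.90
Ending inventory: 92 @ $4.65 = $427.80

COGS = $3,149.90; ending inventory = $427.80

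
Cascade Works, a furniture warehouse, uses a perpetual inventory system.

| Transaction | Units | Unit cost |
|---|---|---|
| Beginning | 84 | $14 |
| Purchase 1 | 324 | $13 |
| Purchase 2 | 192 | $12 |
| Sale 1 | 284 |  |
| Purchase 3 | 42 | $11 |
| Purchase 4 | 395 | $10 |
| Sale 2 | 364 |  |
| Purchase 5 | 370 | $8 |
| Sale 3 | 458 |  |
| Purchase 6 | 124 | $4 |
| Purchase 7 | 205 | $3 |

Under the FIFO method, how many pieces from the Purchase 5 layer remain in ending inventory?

Sale 1 (284) [FIFO — oldest first]: 84 @ $14 + 200 @ $13 = $3,776
Sale 2 (364) [FIFO — oldest first]: 124 @ $13 + 192 @ $12 + 42 @ $11 + 6 @ $10 = $4,438
Sale 3 (458) [FIFO — oldest first]: 389 @ $10 + 69 @ $8 = $4,442
Total COGS = $3,776 + $4,438 + $4,442 = $12,656
Ending inventory: 301 @ $8 + 124 @ $4 + 205 @ $3 = $3,519
Check: goods available $16,175 = COGS $12,656 + ending $3,519

301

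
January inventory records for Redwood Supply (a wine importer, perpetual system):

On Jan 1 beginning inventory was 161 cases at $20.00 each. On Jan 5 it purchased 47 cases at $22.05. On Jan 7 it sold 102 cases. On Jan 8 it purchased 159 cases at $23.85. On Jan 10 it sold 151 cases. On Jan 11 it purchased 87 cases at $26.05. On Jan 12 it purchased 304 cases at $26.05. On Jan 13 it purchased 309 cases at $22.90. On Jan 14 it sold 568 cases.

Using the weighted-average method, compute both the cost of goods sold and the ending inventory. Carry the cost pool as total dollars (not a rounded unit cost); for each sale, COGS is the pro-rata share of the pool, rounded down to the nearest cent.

After Jan 1: 161 on hand, pool $3,220.00 (≈ $20.0000 each)
After Jan 5: 208 on hand, pool $4,256.35 (≈ $20.4632 each)
Jan 7, sell 102: 102/208 × $4,256.35 → $2,087.24
After Jan 8: 265 on hand, pool $5,961.26 (≈ $22.4953 each)
Jan 10, sell 151: 151/265 × $5,961.26 → $3,396.79
After Jan 11: 201 on hand, pool $4,830.82 (≈ $24.0339 each)
After Jan 12: 505 on hand, pool $12,750.02 (≈ $25.2476 each)
After Jan 13: 814 on hand, pool $19,826.12 (≈ $24.3564 each)
Jan 14, sell 568: 568/814 × $19,826.12 → $13,834.44
Total COGS = $2,087.24 + $3,396.79 + $13,834.44 = $19,318.47
Ending inventory (cost pool remaining) = $5,991.68

COGS = $19,318.47; ending inventory = $5,991.68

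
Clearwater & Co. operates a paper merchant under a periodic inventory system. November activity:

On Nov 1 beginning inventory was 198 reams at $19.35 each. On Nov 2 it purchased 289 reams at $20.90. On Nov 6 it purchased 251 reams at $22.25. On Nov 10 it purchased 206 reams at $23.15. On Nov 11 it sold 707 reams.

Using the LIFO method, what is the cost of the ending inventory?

Ending inventory = $4,646.40

Nov 11, 707 sold [LIFO — newest first]: 206 @ $23.15 + 251 @ $22.25 + 250 @ $20.90 = $15,578.65
Ending inventory: 198 @ $19.35 + 39 @ $20.90 = $4,646.40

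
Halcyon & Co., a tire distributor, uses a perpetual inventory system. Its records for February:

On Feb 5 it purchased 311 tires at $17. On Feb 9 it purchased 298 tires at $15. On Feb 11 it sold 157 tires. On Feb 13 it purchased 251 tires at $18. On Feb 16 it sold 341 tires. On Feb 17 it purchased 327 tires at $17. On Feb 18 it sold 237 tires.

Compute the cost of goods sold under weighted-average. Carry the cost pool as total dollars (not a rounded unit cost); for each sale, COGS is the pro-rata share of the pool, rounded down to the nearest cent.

COGS = $12,214.63

After Feb 5: 311 on hand, pool $5,287.00 (≈ $17.0000 each)
After Feb 9: 609 on hand, pool $9,757.00 (≈ $16.0213 each)
Feb 11, sell 157: 157/609 × $9,757.00 → $2,515.35
After Feb 13: 703 on hand, pool $11,759.65 (≈ $16.7278 each)
Feb 16, sell 341: 341/703 × $11,759.65 → $5,704.18
After Feb 17: 689 on hand, pool $11,614.47 (≈ $16.8570 each)
Feb 18, sell 237: 237/689 × $11,614.47 → $3,995.10
Total COGS = $2,515.35 + $5,704.18 + $3,995.10 = $12,214.63
Ending inventory (cost pool remaining) = $7,619.37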